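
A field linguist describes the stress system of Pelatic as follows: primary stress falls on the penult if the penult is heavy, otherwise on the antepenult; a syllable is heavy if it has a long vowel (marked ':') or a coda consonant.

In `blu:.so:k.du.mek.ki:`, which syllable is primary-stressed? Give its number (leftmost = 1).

Weights: 3 du L, 4 mek H, 5 ki: H.
The penult (syllable 4, mek) is heavy, so it takes stress.
Primary stress: syllable 4 → blu:.so:k.du.ˈmek.ki:.

4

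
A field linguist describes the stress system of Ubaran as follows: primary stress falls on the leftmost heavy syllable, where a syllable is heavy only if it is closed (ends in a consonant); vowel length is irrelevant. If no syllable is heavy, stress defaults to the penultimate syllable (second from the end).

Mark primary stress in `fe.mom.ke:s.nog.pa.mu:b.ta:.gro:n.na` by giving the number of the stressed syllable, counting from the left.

Weights: 1 fe L, 2 mom H, 3 ke:s H, 4 nog H, 5 pa L, 6 mu:b H, 7 ta: L, 8 gro:n H, 9 na L.
Heavy syllables in the domain: 2, 3, 4, 6, 8. The leftmost is syllable 2 (mom).
Primary stress: syllable 2 → fe.ˈmom.ke:s.nog.pa.mu:b.ta:.gro:n.na.

2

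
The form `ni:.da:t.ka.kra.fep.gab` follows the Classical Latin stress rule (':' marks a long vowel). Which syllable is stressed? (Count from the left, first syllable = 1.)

5

Classical Latin: stress the penult if heavy (long vowel or closed), else the antepenult.
Weights: 4 kra L, 5 fep H, 6 gab H.
The penult (syllable 5, fep) is heavy, so it takes stress.
Stress on syllable 5: ni:.da:t.ka.kra.ˈfep.gab.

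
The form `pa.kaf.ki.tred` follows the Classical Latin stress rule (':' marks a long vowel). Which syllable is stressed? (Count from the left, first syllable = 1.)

2

Classical Latin: stress the penult if heavy (long vowel or closed), else the antepenult.
Weights: 2 kaf H, 3 ki L, 4 tred H.
The penult (syllable 3, ki) is light, so stress falls on the antepenult (syllable 2, kaf).
Stress on syllable 2: pa.ˈkaf.ki.tred.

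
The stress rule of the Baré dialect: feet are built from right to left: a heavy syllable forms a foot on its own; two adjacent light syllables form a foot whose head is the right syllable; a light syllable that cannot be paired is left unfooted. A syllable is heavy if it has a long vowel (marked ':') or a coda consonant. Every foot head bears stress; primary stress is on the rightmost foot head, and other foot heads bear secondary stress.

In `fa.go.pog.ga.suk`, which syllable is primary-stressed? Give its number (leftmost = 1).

Weights: 1 fa L, 2 go L, 3 pog H, 4 ga L, 5 suk H.
Parse right to left (heavy = foot alone; LL = one foot; stranded L unfooted): (fa.ˈgo) (ˈpog) ga (ˈsuk).
Foot heads: 2, 3, 5.
Primary stress on the rightmost head = syllable 5.
Primary stress: syllable 5 → fa.go.pog.ga.ˈsuk.

5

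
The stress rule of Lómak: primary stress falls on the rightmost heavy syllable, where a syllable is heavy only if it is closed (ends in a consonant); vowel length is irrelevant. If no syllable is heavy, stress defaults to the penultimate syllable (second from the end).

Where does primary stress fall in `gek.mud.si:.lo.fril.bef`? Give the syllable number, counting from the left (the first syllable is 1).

Weights: 1 gek H, 2 mud H, 3 si: L, 4 lo L, 5 fril H, 6 bef H.
Heavy syllables in the domain: 1, 2, 5, 6. The rightmost is syllable 6 (bef).
Primary stress: syllable 6 → gek.mud.si:.lo.fril.ˈbef.

6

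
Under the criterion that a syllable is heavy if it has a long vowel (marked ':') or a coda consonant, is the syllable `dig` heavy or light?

`dig`: short vowel, closed (coda /g/). Closed → heavy.

heavy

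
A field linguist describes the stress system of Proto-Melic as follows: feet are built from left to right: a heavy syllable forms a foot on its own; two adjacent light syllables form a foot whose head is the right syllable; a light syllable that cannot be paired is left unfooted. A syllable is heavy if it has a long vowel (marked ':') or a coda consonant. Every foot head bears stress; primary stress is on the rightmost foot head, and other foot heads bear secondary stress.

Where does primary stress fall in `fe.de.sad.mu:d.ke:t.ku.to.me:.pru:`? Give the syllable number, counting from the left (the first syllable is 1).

Weights: 1 fe L, 2 de L, 3 sad H, 4 mu:d H, 5 ke:t H, 6 ku L, 7 to L, 8 me: H, 9 pru: H.
Parse left to right (heavy = foot alone; LL = one foot; stranded L unfooted): (fe.ˈde) (ˈsad) (ˈmu:d) (ˈke:t) (ku.ˈto) (ˈme:) (ˈpru:).
Foot heads: 2, 3, 4, 5, 7, 8, 9.
Primary stress on the rightmost head = syllable 9.
Primary stress: syllable 9 → fe.de.sad.mu:d.ke:t.ku.to.me:.ˈpru:.

9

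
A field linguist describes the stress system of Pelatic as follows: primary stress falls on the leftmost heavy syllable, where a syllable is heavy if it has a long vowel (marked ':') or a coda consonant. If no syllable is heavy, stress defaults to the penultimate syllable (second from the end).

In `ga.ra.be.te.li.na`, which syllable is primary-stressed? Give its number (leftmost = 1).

5

Weights: 1 ga L, 2 ra L, 3 be L, 4 te L, 5 li L, 6 na L.
No heavy syllable in the domain; default to the penultimate syllable (second from the end) = syllable 5.
Primary stress: syllable 5 → ga.ra.be.te.ˈli.na.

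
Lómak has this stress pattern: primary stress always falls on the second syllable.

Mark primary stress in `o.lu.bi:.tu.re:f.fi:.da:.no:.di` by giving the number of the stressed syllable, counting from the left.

2

The word has 9 syllables; the second syllable is syllable 2 (lu).
Primary stress: syllable 2 → o.ˈlu.bi:.tu.re:f.fi:.da:.no:.di.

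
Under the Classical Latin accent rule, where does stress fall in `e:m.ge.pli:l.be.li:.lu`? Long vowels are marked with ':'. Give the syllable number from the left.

Classical Latin: stress the penult if heavy (long vowel or closed), else the antepenult.
Weights: 4 be L, 5 li: H, 6 lu L.
The penult (syllable 5, li:) is heavy, so it takes stress.
Stress on syllable 5: e:m.ge.pli:l.be.ˈli:.lu.

5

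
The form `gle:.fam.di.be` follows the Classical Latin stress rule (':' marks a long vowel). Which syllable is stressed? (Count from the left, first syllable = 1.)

Classical Latin: stress the penult if heavy (long vowel or closed), else the antepenult.
Weights: 2 fam H, 3 di L, 4 be L.
The penult (syllable 3, di) is light, so stress falls on the antepenult (syllable 2, fam).
Stress on syllable 2: gle:.ˈfam.di.be.

2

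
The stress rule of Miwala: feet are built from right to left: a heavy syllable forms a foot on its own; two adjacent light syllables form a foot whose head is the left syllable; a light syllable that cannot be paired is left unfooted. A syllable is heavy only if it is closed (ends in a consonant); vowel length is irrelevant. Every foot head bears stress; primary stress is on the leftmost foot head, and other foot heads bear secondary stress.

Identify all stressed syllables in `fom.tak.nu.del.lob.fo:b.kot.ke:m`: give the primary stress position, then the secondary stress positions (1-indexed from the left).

Weights: 1 fom H, 2 tak H, 3 nu L, 4 del H, 5 lob H, 6 fo:b H, 7 kot H, 8 ke:m H.
Parse right to left (heavy = foot alone; LL = one foot; stranded L unfooted): (ˈfom) (ˈtak) nu (ˈdel) (ˈlob) (ˈfo:b) (ˈkot) (ˈke:m).
Foot heads: 1, 2, 4, 5, 6, 7, 8.
Primary stress on the leftmost head = syllable 1.
Secondary stress on 2, 4, 5, 6, 7, 8: ˈfom.ˌtak.nu.ˌdel.ˌlob.ˌfo:b.ˌkot.ˌke:m.

primary 1, secondary 2, 4, 5, 6, 7, 8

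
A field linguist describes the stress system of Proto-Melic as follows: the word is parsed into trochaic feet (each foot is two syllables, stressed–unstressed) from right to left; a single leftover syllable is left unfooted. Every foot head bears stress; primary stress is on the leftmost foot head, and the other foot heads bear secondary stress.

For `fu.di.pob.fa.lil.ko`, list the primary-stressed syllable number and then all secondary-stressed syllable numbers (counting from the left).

Parse right to left into trochaic (ˈσσ) feet: (ˈfu.di) (ˈpob.fa) (ˈlil.ko).
Foot heads (stressed positions): 1, 3, 5.
End Rule Leftmost: primary stress on the leftmost head = syllable 1.
Secondary stress on 3, 5: ˈfu.di.ˌpob.fa.ˌlil.ko.

primary 1, secondary 3, 5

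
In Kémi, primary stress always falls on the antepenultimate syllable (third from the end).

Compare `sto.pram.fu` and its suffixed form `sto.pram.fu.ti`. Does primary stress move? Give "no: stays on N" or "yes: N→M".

Base `sto.pram.fu` (3 syllables):
  The word has 3 syllables; the antepenultimate syllable (third from the end) is syllable 1 (sto).
  → primary stress on syllable 1.
Suffixed `sto.pram.fu.ti` (4 syllables):
  The word has 4 syllables; the antepenultimate syllable (third from the end) is syllable 2 (pram).
  → primary stress on syllable 2.

yes: 1→2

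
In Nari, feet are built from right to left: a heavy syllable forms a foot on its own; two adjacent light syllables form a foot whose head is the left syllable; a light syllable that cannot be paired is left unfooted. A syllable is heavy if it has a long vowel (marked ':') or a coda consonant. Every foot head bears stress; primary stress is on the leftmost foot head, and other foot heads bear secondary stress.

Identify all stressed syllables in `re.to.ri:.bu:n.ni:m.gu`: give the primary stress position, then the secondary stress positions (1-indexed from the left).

primary 1, secondary 3, 4, 5

Weights: 1 re L, 2 to L, 3 ri: H, 4 bu:n H, 5 ni:m H, 6 gu L.
Parse right to left (heavy = foot alone; LL = one foot; stranded L unfooted): (ˈre.to) (ˈri:) (ˈbu:n) (ˈni:m) gu.
Foot heads: 1, 3, 4, 5.
Primary stress on the leftmost head = syllable 1.
Secondary stress on 3, 4, 5: ˈre.to.ˌri:.ˌbu:n.ˌni:m.gu.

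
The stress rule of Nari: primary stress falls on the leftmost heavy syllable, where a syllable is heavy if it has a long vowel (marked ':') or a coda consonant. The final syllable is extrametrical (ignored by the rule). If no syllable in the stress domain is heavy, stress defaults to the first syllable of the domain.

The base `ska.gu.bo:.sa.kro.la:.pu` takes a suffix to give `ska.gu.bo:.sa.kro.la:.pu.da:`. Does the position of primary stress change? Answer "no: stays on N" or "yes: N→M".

no: stays on 3

Base `ska.gu.bo:.sa.kro.la:.pu` (7 syllables):
  The final syllable (7, pu) is extrametrical; the stress domain is syllables 1–6.
  Weights: 1 ska L, 2 gu L, 3 bo: H, 4 sa L, 5 kro L, 6 la: H.
  Heavy syllables in the domain: 3, 6. The leftmost is syllable 3 (bo:).
  → primary stress on syllable 3.
Suffixed `ska.gu.bo:.sa.kro.la:.pu.da:` (8 syllables):
  The final syllable (8, da:) is extrametrical; the stress domain is syllables 1–7.
  Weights: 1 ska L, 2 gu L, 3 bo: H, 4 sa L, 5 kro L, 6 la: H, 7 pu L.
  Heavy syllables in the domain: 3, 6. The leftmost is syllable 3 (bo:).
  → primary stress on syllable 3.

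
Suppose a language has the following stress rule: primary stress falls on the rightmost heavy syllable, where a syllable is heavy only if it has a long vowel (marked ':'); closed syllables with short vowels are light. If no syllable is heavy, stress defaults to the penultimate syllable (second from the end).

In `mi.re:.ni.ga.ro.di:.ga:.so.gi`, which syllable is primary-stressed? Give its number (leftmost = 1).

7

Weights: 1 mi L, 2 re: H, 3 ni L, 4 ga L, 5 ro L, 6 di: H, 7 ga: H, 8 so L, 9 gi L.
Heavy syllables in the domain: 2, 6, 7. The rightmost is syllable 7 (ga:).
Primary stress: syllable 7 → mi.re:.ni.ga.ro.di:.ˈga:.so.gi.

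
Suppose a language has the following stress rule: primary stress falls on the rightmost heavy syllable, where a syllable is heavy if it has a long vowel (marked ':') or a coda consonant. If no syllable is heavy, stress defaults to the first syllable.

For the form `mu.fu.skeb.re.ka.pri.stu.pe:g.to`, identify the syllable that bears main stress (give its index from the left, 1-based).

8

Weights: 1 mu L, 2 fu L, 3 skeb H, 4 re L, 5 ka L, 6 pri L, 7 stu L, 8 pe:g H, 9 to L.
Heavy syllables in the domain: 3, 8. The rightmost is syllable 8 (pe:g).
Primary stress: syllable 8 → mu.fu.skeb.re.ka.pri.stu.ˈpe:g.to.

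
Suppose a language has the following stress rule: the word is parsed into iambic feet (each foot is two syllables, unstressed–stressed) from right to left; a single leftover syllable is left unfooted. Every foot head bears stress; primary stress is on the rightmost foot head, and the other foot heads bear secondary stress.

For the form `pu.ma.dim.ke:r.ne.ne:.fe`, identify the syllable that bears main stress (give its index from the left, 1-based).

Parse right to left into iambic (σˈσ) feet: pu (ma.ˈdim) (ke:r.ˈne) (ne:.ˈfe). Syllable 1 is left unfooted.
Foot heads (stressed positions): 3, 5, 7.
End Rule Rightmost: primary stress on the rightmost head = syllable 7.
Primary stress: syllable 7 → pu.ma.dim.ke:r.ne.ne:.ˈfe.

7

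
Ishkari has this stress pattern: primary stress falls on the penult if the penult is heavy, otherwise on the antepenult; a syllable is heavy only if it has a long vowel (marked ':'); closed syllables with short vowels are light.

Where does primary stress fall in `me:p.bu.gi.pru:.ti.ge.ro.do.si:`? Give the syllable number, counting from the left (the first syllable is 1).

7

Weights: 7 ro L, 8 do L, 9 si: H.
The penult (syllable 8, do) is light, so stress falls on the antepenult (syllable 7, ro).
Primary stress: syllable 7 → me:p.bu.gi.pru:.ti.ge.ˈro.do.si:.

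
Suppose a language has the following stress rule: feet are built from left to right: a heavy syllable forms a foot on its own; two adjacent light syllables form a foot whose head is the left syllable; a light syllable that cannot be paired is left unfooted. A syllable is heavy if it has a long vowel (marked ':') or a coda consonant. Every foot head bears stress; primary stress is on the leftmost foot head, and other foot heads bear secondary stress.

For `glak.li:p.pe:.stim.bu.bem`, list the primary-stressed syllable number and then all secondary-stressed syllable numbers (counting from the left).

Weights: 1 glak H, 2 li:p H, 3 pe: H, 4 stim H, 5 bu L, 6 bem H.
Parse left to right (heavy = foot alone; LL = one foot; stranded L unfooted): (ˈglak) (ˈli:p) (ˈpe:) (ˈstim) bu (ˈbem).
Foot heads: 1, 2, 3, 4, 6.
Primary stress on the leftmost head = syllable 1.
Secondary stress on 2, 3, 4, 6: ˈglak.ˌli:p.ˌpe:.ˌstim.bu.ˌbem.

primary 1, secondary 2, 3, 4, 6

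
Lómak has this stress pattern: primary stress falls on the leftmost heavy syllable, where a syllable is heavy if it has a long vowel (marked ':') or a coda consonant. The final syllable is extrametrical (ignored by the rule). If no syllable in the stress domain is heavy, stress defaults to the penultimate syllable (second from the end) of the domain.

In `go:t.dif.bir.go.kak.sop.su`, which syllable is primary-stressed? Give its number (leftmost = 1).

The final syllable (7, su) is extrametrical; the stress domain is syllables 1–6.
Weights: 1 go:t H, 2 dif H, 3 bir H, 4 go L, 5 kak H, 6 sop H.
Heavy syllables in the domain: 1, 2, 3, 5, 6. The leftmost is syllable 1 (go:t).
Primary stress: syllable 1 → ˈgo:t.dif.bir.go.kak.sop.su.

1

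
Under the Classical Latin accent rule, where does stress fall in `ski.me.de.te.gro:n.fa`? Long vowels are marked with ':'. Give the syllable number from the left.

5

Classical Latin: stress the penult if heavy (long vowel or closed), else the antepenult.
Weights: 4 te L, 5 gro:n H, 6 fa L.
The penult (syllable 5, gro:n) is heavy, so it takes stress.
Stress on syllable 5: ski.me.de.te.ˈgro:n.fa.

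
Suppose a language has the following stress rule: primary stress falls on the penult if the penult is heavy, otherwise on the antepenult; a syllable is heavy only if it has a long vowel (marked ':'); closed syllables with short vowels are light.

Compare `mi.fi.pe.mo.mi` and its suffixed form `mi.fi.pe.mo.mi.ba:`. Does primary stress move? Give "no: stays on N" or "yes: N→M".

yes: 3→4

Base `mi.fi.pe.mo.mi` (5 syllables):
  Weights: 3 pe L, 4 mo L, 5 mi L.
  The penult (syllable 4, mo) is light, so stress falls on the antepenult (syllable 3, pe).
  → primary stress on syllable 3.
Suffixed `mi.fi.pe.mo.mi.ba:` (6 syllables):
  Weights: 4 mo L, 5 mi L, 6 ba: H.
  The penult (syllable 5, mi) is light, so stress falls on the antepenult (syllable 4, mo).
  → primary stress on syllable 4.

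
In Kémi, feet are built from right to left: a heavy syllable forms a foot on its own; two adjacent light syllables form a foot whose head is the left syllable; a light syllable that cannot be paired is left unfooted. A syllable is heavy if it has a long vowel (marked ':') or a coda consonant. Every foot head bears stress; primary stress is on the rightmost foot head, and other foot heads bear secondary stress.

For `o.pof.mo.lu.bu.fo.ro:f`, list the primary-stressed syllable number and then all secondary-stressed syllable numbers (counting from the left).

Weights: 1 o L, 2 pof H, 3 mo L, 4 lu L, 5 bu L, 6 fo L, 7 ro:f H.
Parse right to left (heavy = foot alone; LL = one foot; stranded L unfooted): o (ˈpof) (ˈmo.lu) (ˈbu.fo) (ˈro:f).
Foot heads: 2, 3, 5, 7.
Primary stress on the rightmost head = syllable 7.
Secondary stress on 2, 3, 5: o.ˌpof.ˌmo.lu.ˌbu.fo.ˈro:f.

primary 7, secondary 2, 3, 5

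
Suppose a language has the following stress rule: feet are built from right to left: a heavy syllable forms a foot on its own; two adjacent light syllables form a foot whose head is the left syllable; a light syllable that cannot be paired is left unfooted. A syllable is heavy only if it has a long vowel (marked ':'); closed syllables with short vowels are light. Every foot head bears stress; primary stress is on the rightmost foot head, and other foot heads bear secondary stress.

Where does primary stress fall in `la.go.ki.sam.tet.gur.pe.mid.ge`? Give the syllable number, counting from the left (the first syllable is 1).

Weights: 1 la L, 2 go L, 3 ki L, 4 sam L, 5 tet L, 6 gur L, 7 pe L, 8 mid L, 9 ge L.
Parse right to left (heavy = foot alone; LL = one foot; stranded L unfooted): la (ˈgo.ki) (ˈsam.tet) (ˈgur.pe) (ˈmid.ge).
Foot heads: 2, 4, 6, 8.
Primary stress on the rightmost head = syllable 8.
Primary stress: syllable 8 → la.go.ki.sam.tet.gur.pe.ˈmid.ge.

8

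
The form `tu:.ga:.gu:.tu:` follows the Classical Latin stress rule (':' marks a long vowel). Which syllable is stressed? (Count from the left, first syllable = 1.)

Classical Latin: stress the penult if heavy (long vowel or closed), else the antepenult.
Weights: 2 ga: H, 3 gu: H, 4 tu: H.
The penult (syllable 3, gu:) is heavy, so it takes stress.
Stress on syllable 3: tu:.ga:.ˈgu:.tu:.

3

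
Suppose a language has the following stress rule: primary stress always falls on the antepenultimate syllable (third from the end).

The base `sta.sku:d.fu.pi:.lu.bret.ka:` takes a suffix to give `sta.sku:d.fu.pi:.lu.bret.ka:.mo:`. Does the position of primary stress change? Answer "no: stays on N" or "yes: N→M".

yes: 5→6

Base `sta.sku:d.fu.pi:.lu.bret.ka:` (7 syllables):
  The word has 7 syllables; the antepenultimate syllable (third from the end) is syllable 5 (lu).
  → primary stress on syllable 5.
Suffixed `sta.sku:d.fu.pi:.lu.bret.ka:.mo:` (8 syllables):
  The word has 8 syllables; the antepenultimate syllable (third from the end) is syllable 6 (bret).
  → primary stress on syllable 6.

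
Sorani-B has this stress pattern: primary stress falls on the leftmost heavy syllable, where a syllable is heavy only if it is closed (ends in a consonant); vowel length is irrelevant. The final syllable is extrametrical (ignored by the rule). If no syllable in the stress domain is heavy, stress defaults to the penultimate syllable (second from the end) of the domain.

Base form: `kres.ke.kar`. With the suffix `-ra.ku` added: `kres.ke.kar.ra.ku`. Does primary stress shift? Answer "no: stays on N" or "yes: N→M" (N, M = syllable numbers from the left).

Base `kres.ke.kar` (3 syllables):
  The final syllable (3, kar) is extrametrical; the stress domain is syllables 1–2.
  Weights: 1 kres H, 2 ke L.
  Heavy syllables in the domain: 1. The leftmost is syllable 1 (kres).
  → primary stress on syllable 1.
Suffixed `kres.ke.kar.ra.ku` (5 syllables):
  The final syllable (5, ku) is extrametrical; the stress domain is syllables 1–4.
  Weights: 1 kres H, 2 ke L, 3 kar H, 4 ra L.
  Heavy syllables in the domain: 1, 3. The leftmost is syllable 1 (kres).
  → primary stress on syllable 1.

no: stays on 1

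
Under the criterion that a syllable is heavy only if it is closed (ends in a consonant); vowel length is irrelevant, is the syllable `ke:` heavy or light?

light

`ke:`: long vowel, open (no coda). Open (no coda) → light.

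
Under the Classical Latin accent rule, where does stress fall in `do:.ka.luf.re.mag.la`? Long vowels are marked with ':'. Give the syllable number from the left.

5

Classical Latin: stress the penult if heavy (long vowel or closed), else the antepenult.
Weights: 4 re L, 5 mag H, 6 la L.
The penult (syllable 5, mag) is heavy, so it takes stress.
Stress on syllable 5: do:.ka.luf.re.ˈmag.la.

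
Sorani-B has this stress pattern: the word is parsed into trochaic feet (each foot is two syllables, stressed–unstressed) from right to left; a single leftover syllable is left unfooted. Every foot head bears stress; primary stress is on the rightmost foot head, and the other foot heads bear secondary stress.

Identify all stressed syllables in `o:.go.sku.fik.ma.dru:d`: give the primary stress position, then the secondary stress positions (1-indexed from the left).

primary 5, secondary 1, 3

Parse right to left into trochaic (ˈσσ) feet: (ˈo:.go) (ˈsku.fik) (ˈma.dru:d).
Foot heads (stressed positions): 1, 3, 5.
End Rule Rightmost: primary stress on the rightmost head = syllable 5.
Secondary stress on 1, 3: ˌo:.go.ˌsku.fik.ˈma.dru:d.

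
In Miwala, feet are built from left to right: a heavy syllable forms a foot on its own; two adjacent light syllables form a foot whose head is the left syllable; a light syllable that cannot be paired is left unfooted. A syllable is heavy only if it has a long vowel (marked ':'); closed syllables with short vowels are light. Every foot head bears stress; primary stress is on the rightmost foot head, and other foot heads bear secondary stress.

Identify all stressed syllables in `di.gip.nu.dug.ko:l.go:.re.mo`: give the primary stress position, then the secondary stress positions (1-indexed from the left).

primary 7, secondary 1, 3, 5, 6

Weights: 1 di L, 2 gip L, 3 nu L, 4 dug L, 5 ko:l H, 6 go: H, 7 re L, 8 mo L.
Parse left to right (heavy = foot alone; LL = one foot; stranded L unfooted): (ˈdi.gip) (ˈnu.dug) (ˈko:l) (ˈgo:) (ˈre.mo).
Foot heads: 1, 3, 5, 6, 7.
Primary stress on the rightmost head = syllable 7.
Secondary stress on 1, 3, 5, 6: ˌdi.gip.ˌnu.dug.ˌko:l.ˌgo:.ˈre.mo.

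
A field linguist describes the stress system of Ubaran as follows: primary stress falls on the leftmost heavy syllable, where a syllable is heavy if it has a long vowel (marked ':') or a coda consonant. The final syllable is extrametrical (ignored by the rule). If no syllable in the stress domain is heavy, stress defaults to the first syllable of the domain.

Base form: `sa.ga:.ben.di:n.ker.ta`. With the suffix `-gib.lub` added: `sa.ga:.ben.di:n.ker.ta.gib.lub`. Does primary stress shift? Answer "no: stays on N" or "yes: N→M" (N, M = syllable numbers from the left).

no: stays on 2

Base `sa.ga:.ben.di:n.ker.ta` (6 syllables):
  The final syllable (6, ta) is extrametrical; the stress domain is syllables 1–5.
  Weights: 1 sa L, 2 ga: H, 3 ben H, 4 di:n H, 5 ker H.
  Heavy syllables in the domain: 2, 3, 4, 5. The leftmost is syllable 2 (ga:).
  → primary stress on syllable 2.
Suffixed `sa.ga:.ben.di:n.ker.ta.gib.lub` (8 syllables):
  The final syllable (8, lub) is extrametrical; the stress domain is syllables 1–7.
  Weights: 1 sa L, 2 ga: H, 3 ben H, 4 di:n H, 5 ker H, 6 ta L, 7 gib H.
  Heavy syllables in the domain: 2, 3, 4, 5, 7. The leftmost is syllable 2 (ga:).
  → primary stress on syllable 2.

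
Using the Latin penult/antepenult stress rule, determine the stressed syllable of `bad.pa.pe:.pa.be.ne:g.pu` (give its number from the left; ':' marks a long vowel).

Classical Latin: stress the penult if heavy (long vowel or closed), else the antepenult.
Weights: 5 be L, 6 ne:g H, 7 pu L.
The penult (syllable 6, ne:g) is heavy, so it takes stress.
Stress on syllable 6: bad.pa.pe:.pa.be.ˈne:g.pu.

6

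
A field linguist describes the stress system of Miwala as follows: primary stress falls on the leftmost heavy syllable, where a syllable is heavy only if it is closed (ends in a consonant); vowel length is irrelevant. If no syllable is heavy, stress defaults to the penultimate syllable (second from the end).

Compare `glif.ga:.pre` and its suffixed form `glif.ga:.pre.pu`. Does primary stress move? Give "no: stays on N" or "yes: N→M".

no: stays on 1

Base `glif.ga:.pre` (3 syllables):
  Weights: 1 glif H, 2 ga: L, 3 pre L.
  Heavy syllables in the domain: 1. The leftmost is syllable 1 (glif).
  → primary stress on syllable 1.
Suffixed `glif.ga:.pre.pu` (4 syllables):
  Weights: 1 glif H, 2 ga: L, 3 pre L, 4 pu L.
  Heavy syllables in the domain: 1. The leftmost is syllable 1 (glif).
  → primary stress on syllable 1.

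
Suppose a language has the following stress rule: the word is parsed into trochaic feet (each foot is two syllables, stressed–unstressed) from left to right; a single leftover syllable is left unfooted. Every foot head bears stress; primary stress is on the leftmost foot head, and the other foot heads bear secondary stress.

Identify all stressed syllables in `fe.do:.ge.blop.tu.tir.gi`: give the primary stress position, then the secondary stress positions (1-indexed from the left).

Parse left to right into trochaic (ˈσσ) feet: (ˈfe.do:) (ˈge.blop) (ˈtu.tir) gi. Syllable 7 is left unfooted.
Foot heads (stressed positions): 1, 3, 5.
End Rule Leftmost: primary stress on the leftmost head = syllable 1.
Secondary stress on 3, 5: ˈfe.do:.ˌge.blop.ˌtu.tir.gi.

primary 1, secondary 3, 5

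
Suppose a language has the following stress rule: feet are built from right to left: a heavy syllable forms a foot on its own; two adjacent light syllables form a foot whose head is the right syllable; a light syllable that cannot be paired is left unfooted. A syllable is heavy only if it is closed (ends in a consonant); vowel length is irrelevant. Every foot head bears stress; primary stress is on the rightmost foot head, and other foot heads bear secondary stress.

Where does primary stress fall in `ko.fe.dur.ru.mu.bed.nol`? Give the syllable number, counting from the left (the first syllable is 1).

7

Weights: 1 ko L, 2 fe L, 3 dur H, 4 ru L, 5 mu L, 6 bed H, 7 nol H.
Parse right to left (heavy = foot alone; LL = one foot; stranded L unfooted): (ko.ˈfe) (ˈdur) (ru.ˈmu) (ˈbed) (ˈnol).
Foot heads: 2, 3, 5, 6, 7.
Primary stress on the rightmost head = syllable 7.
Primary stress: syllable 7 → ko.fe.dur.ru.mu.bed.ˈnol.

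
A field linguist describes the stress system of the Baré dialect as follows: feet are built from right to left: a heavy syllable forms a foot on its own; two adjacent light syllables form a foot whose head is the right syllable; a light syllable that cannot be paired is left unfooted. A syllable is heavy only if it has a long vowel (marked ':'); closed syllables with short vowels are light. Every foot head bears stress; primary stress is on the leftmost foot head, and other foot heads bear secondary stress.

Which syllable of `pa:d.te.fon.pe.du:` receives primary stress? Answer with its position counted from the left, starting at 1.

Weights: 1 pa:d H, 2 te L, 3 fon L, 4 pe L, 5 du: H.
Parse right to left (heavy = foot alone; LL = one foot; stranded L unfooted): (ˈpa:d) te (fon.ˈpe) (ˈdu:).
Foot heads: 1, 4, 5.
Primary stress on the leftmost head = syllable 1.
Primary stress: syllable 1 → ˈpa:d.te.fon.pe.du:.

1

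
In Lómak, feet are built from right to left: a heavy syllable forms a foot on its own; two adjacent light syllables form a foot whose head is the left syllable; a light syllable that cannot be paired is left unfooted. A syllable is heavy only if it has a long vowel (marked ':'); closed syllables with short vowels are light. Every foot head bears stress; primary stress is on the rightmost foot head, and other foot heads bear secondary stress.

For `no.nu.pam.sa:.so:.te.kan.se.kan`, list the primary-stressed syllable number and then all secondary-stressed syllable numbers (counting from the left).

Weights: 1 no L, 2 nu L, 3 pam L, 4 sa: H, 5 so: H, 6 te L, 7 kan L, 8 se L, 9 kan L.
Parse right to left (heavy = foot alone; LL = one foot; stranded L unfooted): no (ˈnu.pam) (ˈsa:) (ˈso:) (ˈte.kan) (ˈse.kan).
Foot heads: 2, 4, 5, 6, 8.
Primary stress on the rightmost head = syllable 8.
Secondary stress on 2, 4, 5, 6: no.ˌnu.pam.ˌsa:.ˌso:.ˌte.kan.ˈse.kan.

primary 8, secondary 2, 4, 5, 6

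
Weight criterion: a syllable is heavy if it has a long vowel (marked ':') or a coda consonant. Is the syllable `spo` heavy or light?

`spo`: short vowel, open (no coda). Short vowel, open → light.

light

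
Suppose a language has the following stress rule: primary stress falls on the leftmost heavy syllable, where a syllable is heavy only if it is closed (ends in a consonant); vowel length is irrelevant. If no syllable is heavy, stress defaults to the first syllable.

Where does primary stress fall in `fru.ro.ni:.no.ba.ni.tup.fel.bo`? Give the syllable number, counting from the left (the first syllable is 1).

Weights: 1 fru L, 2 ro L, 3 ni: L, 4 no L, 5 ba L, 6 ni L, 7 tup H, 8 fel H, 9 bo L.
Heavy syllables in the domain: 7, 8. The leftmost is syllable 7 (tup).
Primary stress: syllable 7 → fru.ro.ni:.no.ba.ni.ˈtup.fel.bo.

7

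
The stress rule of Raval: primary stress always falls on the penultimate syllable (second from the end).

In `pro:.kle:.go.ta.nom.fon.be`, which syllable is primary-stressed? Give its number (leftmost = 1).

The word has 7 syllables; the penultimate syllable (second from the end) is syllable 6 (fon).
Primary stress: syllable 6 → pro:.kle:.go.ta.nom.ˈfon.be.

6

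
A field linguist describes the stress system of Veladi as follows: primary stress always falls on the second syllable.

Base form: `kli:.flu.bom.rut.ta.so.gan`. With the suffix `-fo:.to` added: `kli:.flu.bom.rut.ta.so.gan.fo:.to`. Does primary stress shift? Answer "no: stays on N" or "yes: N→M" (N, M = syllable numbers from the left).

no: stays on 2

Base `kli:.flu.bom.rut.ta.so.gan` (7 syllables):
  The word has 7 syllables; the second syllable is syllable 2 (flu).
  → primary stress on syllable 2.
Suffixed `kli:.flu.bom.rut.ta.so.gan.fo:.to` (9 syllables):
  The word has 9 syllables; the second syllable is syllable 2 (flu).
  → primary stress on syllable 2.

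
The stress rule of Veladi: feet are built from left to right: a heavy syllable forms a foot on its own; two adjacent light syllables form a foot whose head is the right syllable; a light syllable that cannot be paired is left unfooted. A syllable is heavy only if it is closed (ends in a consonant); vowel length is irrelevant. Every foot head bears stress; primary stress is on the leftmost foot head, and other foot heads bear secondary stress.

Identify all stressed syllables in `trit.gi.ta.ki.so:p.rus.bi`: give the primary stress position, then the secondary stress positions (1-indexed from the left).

Weights: 1 trit H, 2 gi L, 3 ta L, 4 ki L, 5 so:p H, 6 rus H, 7 bi L.
Parse left to right (heavy = foot alone; LL = one foot; stranded L unfooted): (ˈtrit) (gi.ˈta) ki (ˈso:p) (ˈrus) bi.
Foot heads: 1, 3, 5, 6.
Primary stress on the leftmost head = syllable 1.
Secondary stress on 3, 5, 6: ˈtrit.gi.ˌta.ki.ˌso:p.ˌrus.bi.

primary 1, secondary 3, 5, 6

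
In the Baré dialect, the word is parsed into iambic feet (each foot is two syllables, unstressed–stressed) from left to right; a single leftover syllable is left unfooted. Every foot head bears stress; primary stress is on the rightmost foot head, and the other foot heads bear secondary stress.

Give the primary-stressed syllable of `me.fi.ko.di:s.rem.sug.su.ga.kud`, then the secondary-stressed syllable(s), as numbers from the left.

primary 8, secondary 2, 4, 6

Parse left to right into iambic (σˈσ) feet: (me.ˈfi) (ko.ˈdi:s) (rem.ˈsug) (su.ˈga) kud. Syllable 9 is left unfooted.
Foot heads (stressed positions): 2, 4, 6, 8.
End Rule Rightmost: primary stress on the rightmost head = syllable 8.
Secondary stress on 2, 4, 6: me.ˌfi.ko.ˌdi:s.rem.ˌsug.su.ˈga.kud.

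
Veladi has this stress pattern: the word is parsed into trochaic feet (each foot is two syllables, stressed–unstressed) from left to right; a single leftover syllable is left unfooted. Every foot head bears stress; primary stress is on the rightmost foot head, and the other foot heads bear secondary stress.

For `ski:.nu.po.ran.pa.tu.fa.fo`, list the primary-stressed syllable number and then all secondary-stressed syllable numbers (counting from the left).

primary 7, secondary 1, 3, 5

Parse left to right into trochaic (ˈσσ) feet: (ˈski:.nu) (ˈpo.ran) (ˈpa.tu) (ˈfa.fo).
Foot heads (stressed positions): 1, 3, 5, 7.
End Rule Rightmost: primary stress on the rightmost head = syllable 7.
Secondary stress on 1, 3, 5: ˌski:.nu.ˌpo.ran.ˌpa.tu.ˈfa.fo.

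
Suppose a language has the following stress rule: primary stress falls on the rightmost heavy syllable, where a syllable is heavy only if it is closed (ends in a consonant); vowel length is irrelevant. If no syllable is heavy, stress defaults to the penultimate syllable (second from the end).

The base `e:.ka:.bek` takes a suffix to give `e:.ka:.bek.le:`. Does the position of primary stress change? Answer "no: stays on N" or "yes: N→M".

no: stays on 3

Base `e:.ka:.bek` (3 syllables):
  Weights: 1 e: L, 2 ka: L, 3 bek H.
  Heavy syllables in the domain: 3. The rightmost is syllable 3 (bek).
  → primary stress on syllable 3.
Suffixed `e:.ka:.bek.le:` (4 syllables):
  Weights: 1 e: L, 2 ka: L, 3 bek H, 4 le: L.
  Heavy syllables in the domain: 3. The rightmost is syllable 3 (bek).
  → primary stress on syllable 3.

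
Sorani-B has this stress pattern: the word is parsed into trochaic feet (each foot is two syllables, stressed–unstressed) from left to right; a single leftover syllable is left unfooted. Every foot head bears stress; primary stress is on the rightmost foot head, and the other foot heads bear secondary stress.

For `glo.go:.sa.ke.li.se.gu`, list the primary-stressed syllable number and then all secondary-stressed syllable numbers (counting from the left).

Parse left to right into trochaic (ˈσσ) feet: (ˈglo.go:) (ˈsa.ke) (ˈli.se) gu. Syllable 7 is left unfooted.
Foot heads (stressed positions): 1, 3, 5.
End Rule Rightmost: primary stress on the rightmost head = syllable 5.
Secondary stress on 1, 3: ˌglo.go:.ˌsa.ke.ˈli.se.gu.

primary 5, secondary 1, 3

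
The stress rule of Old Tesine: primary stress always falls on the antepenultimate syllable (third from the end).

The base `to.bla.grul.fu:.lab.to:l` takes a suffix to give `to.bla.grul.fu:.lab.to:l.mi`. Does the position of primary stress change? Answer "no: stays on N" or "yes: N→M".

yes: 4→5

Base `to.bla.grul.fu:.lab.to:l` (6 syllables):
  The word has 6 syllables; the antepenultimate syllable (third from the end) is syllable 4 (fu:).
  → primary stress on syllable 4.
Suffixed `to.bla.grul.fu:.lab.to:l.mi` (7 syllables):
  The word has 7 syllables; the antepenultimate syllable (third from the end) is syllable 5 (lab).
  → primary stress on syllable 5.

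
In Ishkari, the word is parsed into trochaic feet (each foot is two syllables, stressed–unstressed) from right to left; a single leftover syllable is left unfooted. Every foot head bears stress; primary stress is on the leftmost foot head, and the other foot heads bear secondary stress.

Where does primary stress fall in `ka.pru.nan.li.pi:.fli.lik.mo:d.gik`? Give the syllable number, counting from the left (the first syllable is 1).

Parse right to left into trochaic (ˈσσ) feet: ka (ˈpru.nan) (ˈli.pi:) (ˈfli.lik) (ˈmo:d.gik). Syllable 1 is left unfooted.
Foot heads (stressed positions): 2, 4, 6, 8.
End Rule Leftmost: primary stress on the leftmost head = syllable 2.
Primary stress: syllable 2 → ka.ˈpru.nan.li.pi:.fli.lik.mo:d.gik.

2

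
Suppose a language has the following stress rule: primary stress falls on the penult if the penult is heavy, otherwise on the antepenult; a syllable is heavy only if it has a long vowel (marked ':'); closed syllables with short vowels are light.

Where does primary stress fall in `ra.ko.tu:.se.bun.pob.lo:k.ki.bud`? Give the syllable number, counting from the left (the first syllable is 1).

7

Weights: 7 lo:k H, 8 ki L, 9 bud L.
The penult (syllable 8, ki) is light, so stress falls on the antepenult (syllable 7, lo:k).
Primary stress: syllable 7 → ra.ko.tu:.se.bun.pob.ˈlo:k.ki.bud.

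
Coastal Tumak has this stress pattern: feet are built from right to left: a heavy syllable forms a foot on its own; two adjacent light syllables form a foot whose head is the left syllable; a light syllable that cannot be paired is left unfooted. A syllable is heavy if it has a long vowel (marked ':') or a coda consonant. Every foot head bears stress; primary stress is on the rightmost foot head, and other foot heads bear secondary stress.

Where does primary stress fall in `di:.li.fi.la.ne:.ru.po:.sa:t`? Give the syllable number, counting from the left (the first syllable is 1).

8

Weights: 1 di: H, 2 li L, 3 fi L, 4 la L, 5 ne: H, 6 ru L, 7 po: H, 8 sa:t H.
Parse right to left (heavy = foot alone; LL = one foot; stranded L unfooted): (ˈdi:) li (ˈfi.la) (ˈne:) ru (ˈpo:) (ˈsa:t).
Foot heads: 1, 3, 5, 7, 8.
Primary stress on the rightmost head = syllable 8.
Primary stress: syllable 8 → di:.li.fi.la.ne:.ru.po:.ˈsa:t.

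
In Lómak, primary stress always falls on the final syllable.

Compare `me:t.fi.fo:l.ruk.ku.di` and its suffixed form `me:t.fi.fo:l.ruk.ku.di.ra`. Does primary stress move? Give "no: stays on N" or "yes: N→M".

Base `me:t.fi.fo:l.ruk.ku.di` (6 syllables):
  The word has 6 syllables; the final syllable is syllable 6 (di).
  → primary stress on syllable 6.
Suffixed `me:t.fi.fo:l.ruk.ku.di.ra` (7 syllables):
  The word has 7 syllables; the final syllable is syllable 7 (ra).
  → primary stress on syllable 7.

yes: 6→7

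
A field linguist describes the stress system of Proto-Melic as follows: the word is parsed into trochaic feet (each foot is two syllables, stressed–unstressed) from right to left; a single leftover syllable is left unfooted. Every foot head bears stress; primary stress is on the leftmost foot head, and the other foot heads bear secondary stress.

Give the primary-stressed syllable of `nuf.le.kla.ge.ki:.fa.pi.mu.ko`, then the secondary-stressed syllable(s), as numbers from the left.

primary 2, secondary 4, 6, 8

Parse right to left into trochaic (ˈσσ) feet: nuf (ˈle.kla) (ˈge.ki:) (ˈfa.pi) (ˈmu.ko). Syllable 1 is left unfooted.
Foot heads (stressed positions): 2, 4, 6, 8.
End Rule Leftmost: primary stress on the leftmost head = syllable 2.
Secondary stress on 4, 6, 8: nuf.ˈle.kla.ˌge.ki:.ˌfa.pi.ˌmu.ko.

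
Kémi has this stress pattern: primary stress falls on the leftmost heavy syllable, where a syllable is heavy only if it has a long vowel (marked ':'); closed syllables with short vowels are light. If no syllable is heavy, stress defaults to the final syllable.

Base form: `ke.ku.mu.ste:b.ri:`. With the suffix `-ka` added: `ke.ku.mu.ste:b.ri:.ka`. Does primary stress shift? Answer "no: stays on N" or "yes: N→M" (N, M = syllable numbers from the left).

Base `ke.ku.mu.ste:b.ri:` (5 syllables):
  Weights: 1 ke L, 2 ku L, 3 mu L, 4 ste:b H, 5 ri: H.
  Heavy syllables in the domain: 4, 5. The leftmost is syllable 4 (ste:b).
  → primary stress on syllable 4.
Suffixed `ke.ku.mu.ste:b.ri:.ka` (6 syllables):
  Weights: 1 ke L, 2 ku L, 3 mu L, 4 ste:b H, 5 ri: H, 6 ka L.
  Heavy syllables in the domain: 4, 5. The leftmost is syllable 4 (ste:b).
  → primary stress on syllable 4.

no: stays on 4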